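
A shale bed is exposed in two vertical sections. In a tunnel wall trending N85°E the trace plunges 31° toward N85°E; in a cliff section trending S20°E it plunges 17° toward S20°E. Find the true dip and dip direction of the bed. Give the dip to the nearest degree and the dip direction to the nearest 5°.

Represent each trace as a vector plunging at its apparent dip toward its trend (east-north-up frame): v₁ = (0.854, 0.075, -0.515), v₂ = (0.327, -0.899, -0.292).
Cross product v₁ × v₂ gives the pole to the plane: n ∝ (0.485, -0.081, 0.792).
True dip = arccos(n_z / |n|) = arccos(0.8497) = 31.8°.
The horizontal component of n points toward azimuth atan2(n_x, n_y) = 100°, the dip direction.

true dip 32°, dip direction 100°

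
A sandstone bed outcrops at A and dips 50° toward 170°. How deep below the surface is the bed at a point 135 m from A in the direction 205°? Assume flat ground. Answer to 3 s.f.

The hole lies 35° from the dip direction, so the down-dip offset is 135 × cos 35° = 110.59 m.
Depth = down-dip offset × tan(dip) = 110.59 × tan 50° = 110.59 × 1.1918
Depth = 131.79 m

132 m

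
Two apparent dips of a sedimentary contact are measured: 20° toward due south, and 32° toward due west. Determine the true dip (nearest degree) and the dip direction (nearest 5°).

Each apparent-dip line lies in the plane. As unit vectors (x east, y north, z up), v₁ plunges 20°→due south and v₂ plunges 32°→due west.
The plane normal is n = v₁ × v₂ ∝ (-0.498, -0.290, 0.797).
tan δ = √(n_x²+n_y²)/n_z = 0.576/0.797, so δ = 35.9°.
Dip direction = azimuth of (n_x, n_y) = atan2(-0.498, -0.290) = 240°.

true dip 36°, dip direction 240°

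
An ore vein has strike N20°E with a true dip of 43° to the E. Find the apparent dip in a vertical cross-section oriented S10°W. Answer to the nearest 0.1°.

The strike is N20°E and the section trends S10°W; the acute angle between them is β = 10°.
tan(apparent dip) = tan 43° · sin 10° = 0.1619
α = arctan(0.1619) = 9.20°

9.2°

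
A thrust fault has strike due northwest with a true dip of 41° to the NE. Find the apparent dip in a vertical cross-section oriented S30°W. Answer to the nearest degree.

The strike is due northwest and the section trends S30°W; the acute angle between them is β = 75°.
tan(apparent dip) = tan 41° · sin 75° = 0.8397
apparent dip = arctan 0.8397 = 40.02°

40°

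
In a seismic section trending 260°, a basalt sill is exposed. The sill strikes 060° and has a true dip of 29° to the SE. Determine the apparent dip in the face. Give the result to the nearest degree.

11°

The strike is 060° and the section trends 260°; the acute angle between them is β = 20°.
tan(apparent dip) = tan 29° · sin 20° = 0.1896
apparent dip = arctan 0.1896 = 10.74°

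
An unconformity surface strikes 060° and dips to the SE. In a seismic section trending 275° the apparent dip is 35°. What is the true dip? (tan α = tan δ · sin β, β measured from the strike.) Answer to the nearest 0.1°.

50.7°

β = acute angle between strike 060° and section 275° = 35°.
tan(true dip) = tan 35° / sin 35° = 1.2208
δ = arctan(1.2208) = 50.68°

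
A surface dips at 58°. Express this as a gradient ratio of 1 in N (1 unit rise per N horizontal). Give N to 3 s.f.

1 in 0.625

1 : N means tan θ = 1/N, so N = 1/tan 58° = 1/1.6003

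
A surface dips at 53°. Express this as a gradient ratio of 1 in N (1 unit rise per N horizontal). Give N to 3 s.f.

1 in 0.754

1 : N means tan θ = 1/N, so N = 1/tan 53° = 1/1.3270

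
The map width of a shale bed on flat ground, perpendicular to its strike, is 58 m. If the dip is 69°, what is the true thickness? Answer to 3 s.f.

True thickness t = w · sin(dip) = 58 × sin 69°
t = 58 × 0.9336 = 54.148 m

54.1 m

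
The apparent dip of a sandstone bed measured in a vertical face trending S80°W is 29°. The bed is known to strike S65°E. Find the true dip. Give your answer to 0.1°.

44.0°

β = acute angle between strike S65°E and section S80°W = 35°.
tan(true dip) = tan 29° / sin 35° = 0.9664
δ = arctan(0.9664) = 44.02°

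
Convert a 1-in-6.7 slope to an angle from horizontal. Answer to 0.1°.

8.5°

tan θ = 1/6.7 = 0.1493
θ = arctan(0.1493) = 8.49°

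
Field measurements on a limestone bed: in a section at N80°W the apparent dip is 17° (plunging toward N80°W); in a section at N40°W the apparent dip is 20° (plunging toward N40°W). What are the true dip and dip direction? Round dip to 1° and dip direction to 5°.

Represent each trace as a vector plunging at its apparent dip toward its trend (east-north-up frame): v₁ = (-0.942, 0.166, -0.292), v₂ = (-0.604, 0.720, -0.342).
n = v₁ × v₂ = (-0.154, 0.146, 0.578) (taken with n_z > 0).
tan δ = √(n_x²+n_y²)/n_z = 0.212/0.578, so δ = 20.1°.
The horizontal component of n points toward azimuth atan2(n_x, n_y) = 313°, the dip direction.

true dip 20°, dip direction 315°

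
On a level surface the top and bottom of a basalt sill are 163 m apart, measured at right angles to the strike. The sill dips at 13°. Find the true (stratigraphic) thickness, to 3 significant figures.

True thickness t = w · sin(dip) = 163 × sin 13°
t = 163 × 0.2250 = 36.667 m

36.7 m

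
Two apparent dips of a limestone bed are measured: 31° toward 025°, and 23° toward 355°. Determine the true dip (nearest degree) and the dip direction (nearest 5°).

Each apparent-dip line lies in the plane. As unit vectors (x east, y north, z up), v₁ plunges 31°→025° and v₂ plunges 23°→355°.
The plane normal is n = v₁ × v₂ ∝ (0.169, 0.183, 0.395).
tan δ = √(n_x²+n_y²)/n_z = 0.249/0.395, so δ = 32.2°.
Dip direction = atan2(0.169, 0.183) = 43° (azimuth of n's horizontal projection).

true dip 32°, dip direction 045°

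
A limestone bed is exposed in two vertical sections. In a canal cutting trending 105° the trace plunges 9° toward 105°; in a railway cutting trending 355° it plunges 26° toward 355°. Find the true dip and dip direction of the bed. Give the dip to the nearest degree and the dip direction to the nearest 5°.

true dip 31°, dip direction 030°

Represent each trace as a vector plunging at its apparent dip toward its trend (east-north-up frame): v₁ = (0.954, -0.256, -0.156), v₂ = (-0.078, 0.895, -0.438).
n = v₁ × v₂ = (0.252, 0.430, 0.834) (taken with n_z > 0).
tan δ = √(n_x²+n_y²)/n_z = 0.499/0.834, so δ = 30.9°.
Dip direction = atan2(0.252, 0.430) = 30° (azimuth of n's horizontal projection).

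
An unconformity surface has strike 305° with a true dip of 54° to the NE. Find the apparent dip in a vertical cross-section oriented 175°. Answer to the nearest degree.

47°

The strike is 305° and the section trends 175°; the acute angle between them is β = 50°.
tan α = tan 54° × sin 50° = 1.3764 × 0.7660 = 1.0544
α = arctan(1.0544) = 46.52°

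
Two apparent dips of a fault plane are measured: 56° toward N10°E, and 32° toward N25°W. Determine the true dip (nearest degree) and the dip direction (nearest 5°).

true dip 61°, dip direction 045°

Represent each trace as a vector plunging at its apparent dip toward its trend (east-north-up frame): v₁ = (0.097, 0.551, -0.829), v₂ = (-0.358, 0.769, -0.530).
The plane normal is n = v₁ × v₂ ∝ (0.345, 0.349, 0.272).
Dip δ = arctan(|n_h|/n_z) = arctan(0.491/0.272) = 61.0°.
Dip direction = azimuth of (n_x, n_y) = atan2(0.345, 0.349) = 45°.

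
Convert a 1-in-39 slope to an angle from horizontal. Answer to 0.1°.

tan θ = 1/39 = 0.0256
θ = arctan(0.0256) = 1.47°

1.5°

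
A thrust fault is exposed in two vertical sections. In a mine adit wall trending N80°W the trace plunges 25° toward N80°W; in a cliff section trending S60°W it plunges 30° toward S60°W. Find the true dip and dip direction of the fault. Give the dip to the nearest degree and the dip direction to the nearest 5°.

true dip 30°, dip direction 245°

Represent each trace as a vector plunging at its apparent dip toward its trend (east-north-up frame): v₁ = (-0.893, 0.157, -0.423), v₂ = (-0.750, -0.433, -0.500).
Cross product v₁ × v₂ gives the pole to the plane: n ∝ (-0.262, -0.129, 0.505).
tan δ = √(n_x²+n_y²)/n_z = 0.292/0.505, so δ = 30.1°.
The horizontal component of n points toward azimuth atan2(n_x, n_y) = 244°, the dip direction.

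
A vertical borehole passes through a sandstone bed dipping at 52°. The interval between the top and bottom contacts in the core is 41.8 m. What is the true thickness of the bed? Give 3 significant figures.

25.7 m

True thickness t = h · cos(dip) = 41.8 × cos 52°
t = 41.8 × 0.6157 = 25.735 m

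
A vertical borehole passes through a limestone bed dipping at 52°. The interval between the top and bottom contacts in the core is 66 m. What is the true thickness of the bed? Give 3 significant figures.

True thickness t = h · cos(dip) = 66 × cos 52°
t = 66 × 0.6157 = 40.634 m

40.6 m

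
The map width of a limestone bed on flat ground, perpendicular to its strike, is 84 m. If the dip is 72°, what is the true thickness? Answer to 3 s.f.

79.9 m

True thickness t = w · sin(dip) = 84 × sin 72°
t = 84 × 0.9511 = 79.889 m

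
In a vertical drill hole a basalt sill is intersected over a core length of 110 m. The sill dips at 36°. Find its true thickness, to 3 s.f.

89.0 m

True thickness t = h · cos(dip) = 110 × cos 36°
t = 110 × 0.8090 = 88.992 m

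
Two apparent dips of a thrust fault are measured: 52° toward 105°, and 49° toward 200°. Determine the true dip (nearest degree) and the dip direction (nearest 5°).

true dip 61°, dip direction 150°

Each apparent-dip line lies in the plane. As unit vectors (x east, y north, z up), v₁ plunges 52°→105° and v₂ plunges 49°→200°.
The plane normal is n = v₁ × v₂ ∝ (0.366, -0.626, 0.402).
True dip = arccos(n_z / |n|) = arccos(0.4855) = 61.0°.
The horizontal component of n points toward azimuth atan2(n_x, n_y) = 150°, the dip direction.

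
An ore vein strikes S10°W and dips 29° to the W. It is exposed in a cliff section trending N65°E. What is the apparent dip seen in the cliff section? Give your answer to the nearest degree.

24°

Angle between strike (S10°W) and section (N65°E): β = 55°.
tan(apparent dip) = tan 29° · sin 55° = 0.4541
α = arctan(0.4541) = 24.42°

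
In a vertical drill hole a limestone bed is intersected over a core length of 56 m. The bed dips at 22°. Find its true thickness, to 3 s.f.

True thickness t = h · cos(dip) = 56 × cos 22°
t = 56 × 0.9272 = 51.922 m

51.9 m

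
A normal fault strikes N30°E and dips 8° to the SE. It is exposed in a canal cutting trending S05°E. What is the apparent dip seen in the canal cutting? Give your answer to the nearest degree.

The section lies 35° from the strike.
tan α = tan 8° × sin 35° = 0.1405 × 0.5736 = 0.0806
α = arctan(0.0806) = 4.61°

5°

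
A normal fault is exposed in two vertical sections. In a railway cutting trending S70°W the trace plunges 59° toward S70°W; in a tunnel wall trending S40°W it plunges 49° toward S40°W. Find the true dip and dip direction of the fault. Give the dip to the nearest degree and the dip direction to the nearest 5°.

true dip 60°, dip direction 270°

Represent each trace as a vector plunging at its apparent dip toward its trend (east-north-up frame): v₁ = (-0.484, -0.176, -0.857), v₂ = (-0.422, -0.503, -0.755).
n = v₁ × v₂ = (-0.298, -0.004, 0.169) (taken with n_z > 0).
True dip = arccos(n_z / |n|) = arccos(0.4934) = 60.4°.
The horizontal component of n points toward azimuth atan2(n_x, n_y) = 269°, the dip direction.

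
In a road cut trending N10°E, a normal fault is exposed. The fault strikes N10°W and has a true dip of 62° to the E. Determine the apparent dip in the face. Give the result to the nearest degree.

The section lies 20° from the strike.
tan(apparent dip) = tan 62° · sin 20° = 0.6432
α = arctan(0.6432) = 32.75°

33°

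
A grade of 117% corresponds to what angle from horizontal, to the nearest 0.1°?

49.5°

tan θ = 117/100 = 1.1700
θ = arctan(1.1700) = 49.48°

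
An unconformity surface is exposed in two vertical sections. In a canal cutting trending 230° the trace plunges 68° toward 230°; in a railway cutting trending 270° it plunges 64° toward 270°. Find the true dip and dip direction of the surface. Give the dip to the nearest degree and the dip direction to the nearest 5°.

true dip 68°, dip direction 235°

Represent each trace as a vector plunging at its apparent dip toward its trend (east-north-up frame): v₁ = (-0.287, -0.241, -0.927), v₂ = (-0.438, -0.000, -0.899).
n = v₁ × v₂ = (-0.216, -0.149, 0.106) (taken with n_z > 0).
tan δ = √(n_x²+n_y²)/n_z = 0.262/0.106, so δ = 68.1°.
Dip direction = azimuth of (n_x, n_y) = atan2(-0.216, -0.149) = 236°.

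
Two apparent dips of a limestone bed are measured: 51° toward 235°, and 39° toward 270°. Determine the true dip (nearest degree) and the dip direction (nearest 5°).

true dip 52°, dip direction 220°

The two traces are lines in the plane: v₁ = (sin 235°·cos 51°, cos 235°·cos 51°, −sin 51°), v₂ = (sin 270°·cos 39°, cos 270°·cos 39°, −sin 39°).
The plane normal is n = v₁ × v₂ ∝ (-0.227, -0.280, 0.281).
Dip δ = arctan(|n_h|/n_z) = arctan(0.360/0.281) = 52.1°.
The horizontal component of n points toward azimuth atan2(n_x, n_y) = 219°, the dip direction.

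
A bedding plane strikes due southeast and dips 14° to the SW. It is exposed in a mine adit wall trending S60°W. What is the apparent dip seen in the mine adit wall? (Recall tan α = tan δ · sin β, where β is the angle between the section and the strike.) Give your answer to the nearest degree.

Angle between strike (due southeast) and section (S60°W): β = 75°.
tan(apparent dip) = tan 14° · sin 75° = 0.2408
α = arctan(0.2408) = 13.54°

14°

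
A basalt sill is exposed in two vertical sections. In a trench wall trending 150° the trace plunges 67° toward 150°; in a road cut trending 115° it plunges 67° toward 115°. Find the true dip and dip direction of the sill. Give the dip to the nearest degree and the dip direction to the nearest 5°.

true dip 68°, dip direction 130°

Each apparent-dip line lies in the plane. As unit vectors (x east, y north, z up), v₁ plunges 67°→150° and v₂ plunges 67°→115°.
The plane normal is n = v₁ × v₂ ∝ (0.159, -0.146, 0.088).
True dip = arccos(n_z / |n|) = arccos(0.3752) = 68.0°.
The horizontal component of n points toward azimuth atan2(n_x, n_y) = 132°, the dip direction.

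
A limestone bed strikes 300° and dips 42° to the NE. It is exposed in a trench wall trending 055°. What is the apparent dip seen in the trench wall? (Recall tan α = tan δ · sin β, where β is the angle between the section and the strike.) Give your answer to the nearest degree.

Angle between strike (300°) and section (055°): β = 65°.
tan(apparent dip) = tan 42° · sin 65° = 0.8160
apparent dip = arctan 0.8160 = 39.22°

39°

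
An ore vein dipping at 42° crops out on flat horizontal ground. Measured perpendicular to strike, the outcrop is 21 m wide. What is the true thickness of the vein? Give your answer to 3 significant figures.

14.1 m

True thickness t = w · sin(dip) = 21 × sin 42°
t = 21 × 0.6691 = 14.052 m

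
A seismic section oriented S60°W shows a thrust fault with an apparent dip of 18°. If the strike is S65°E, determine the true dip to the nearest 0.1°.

The section is 55° from the strike.
tan(true dip) = tan 18° / sin 55° = 0.3967
true dip = arctan 0.3967 = 21.64°

21.6°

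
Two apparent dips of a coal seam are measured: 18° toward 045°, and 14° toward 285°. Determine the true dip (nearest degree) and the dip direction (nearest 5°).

Represent each trace as a vector plunging at its apparent dip toward its trend (east-north-up frame): v₁ = (0.672, 0.672, -0.309), v₂ = (-0.937, 0.251, -0.242).
The plane normal is n = v₁ × v₂ ∝ (-0.085, 0.452, 0.799).
Dip δ = arctan(|n_h|/n_z) = arctan(0.460/0.799) = 29.9°.
Dip direction = atan2(-0.085, 0.452) = 349° (azimuth of n's horizontal projection).

true dip 30°, dip direction 350°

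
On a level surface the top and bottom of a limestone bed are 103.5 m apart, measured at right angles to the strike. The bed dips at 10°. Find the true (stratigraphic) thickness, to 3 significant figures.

18.0 m

True thickness t = w · sin(dip) = 103.5 × sin 10°
t = 103.5 × 0.1736 = 17.973 m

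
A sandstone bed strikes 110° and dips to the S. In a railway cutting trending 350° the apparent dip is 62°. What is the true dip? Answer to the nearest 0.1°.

β = acute angle between strike 110° and section 350° = 60°.
tan(true dip) = tan 62° / sin 60° = 2.1717
δ = arctan(2.1717) = 65.28°

65.3°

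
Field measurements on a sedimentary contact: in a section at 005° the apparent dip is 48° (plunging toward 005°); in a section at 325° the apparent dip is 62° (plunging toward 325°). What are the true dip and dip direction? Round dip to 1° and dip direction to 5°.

Represent each trace as a vector plunging at its apparent dip toward its trend (east-north-up frame): v₁ = (0.058, 0.667, -0.743), v₂ = (-0.269, 0.385, -0.883).
Cross product v₁ × v₂ gives the pole to the plane: n ∝ (-0.303, 0.252, 0.202).
tan δ = √(n_x²+n_y²)/n_z = 0.394/0.202, so δ = 62.8°.
Dip direction = azimuth of (n_x, n_y) = atan2(-0.303, 0.252) = 310°.

true dip 63°, dip direction 310°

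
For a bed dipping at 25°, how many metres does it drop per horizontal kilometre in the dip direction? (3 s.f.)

drop per km = 1000 × tan 25° = 1000 × 0.4663

466 m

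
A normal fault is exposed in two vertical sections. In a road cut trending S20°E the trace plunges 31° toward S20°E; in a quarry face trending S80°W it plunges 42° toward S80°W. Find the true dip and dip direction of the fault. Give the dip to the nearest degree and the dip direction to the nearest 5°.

Represent each trace as a vector plunging at its apparent dip toward its trend (east-north-up frame): v₁ = (0.293, -0.805, -0.515), v₂ = (-0.732, -0.129, -0.669).
The plane normal is n = v₁ × v₂ ∝ (-0.473, -0.573, 0.627).
tan δ = √(n_x²+n_y²)/n_z = 0.743/0.627, so δ = 49.8°.
The horizontal component of n points toward azimuth atan2(n_x, n_y) = 220°, the dip direction.

true dip 50°, dip direction 220°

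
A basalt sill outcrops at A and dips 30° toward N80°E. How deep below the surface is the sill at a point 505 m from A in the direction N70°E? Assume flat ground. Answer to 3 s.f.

The hole lies 10° from the dip direction, so the down-dip offset is 505 × cos 10° = 497.33 m.
Depth = down-dip offset × tan(dip) = 497.33 × tan 30° = 497.33 × 0.5774
Depth = 287.13 m

287 m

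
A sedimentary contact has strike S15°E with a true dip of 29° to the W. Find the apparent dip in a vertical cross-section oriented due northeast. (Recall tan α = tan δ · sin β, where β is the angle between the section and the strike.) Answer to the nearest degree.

Angle between strike (S15°E) and section (due northeast): β = 60°.
tan(apparent dip) = tan 29° · sin 60° = 0.4800
α = arctan(0.4800) = 25.64°

26°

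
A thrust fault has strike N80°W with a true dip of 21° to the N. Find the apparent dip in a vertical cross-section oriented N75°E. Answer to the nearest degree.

The section lies 25° from the strike.
tan α = tan 21° × sin 25° = 0.3839 × 0.4226 = 0.1622
apparent dip = arctan 0.1622 = 9.21°

9°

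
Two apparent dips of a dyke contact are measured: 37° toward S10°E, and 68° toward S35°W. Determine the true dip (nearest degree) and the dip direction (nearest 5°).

true dip 71°, dip direction 245°

Each apparent-dip line lies in the plane. As unit vectors (x east, y north, z up), v₁ plunges 37°→S10°E and v₂ plunges 68°→S35°W.
Cross product v₁ × v₂ gives the pole to the plane: n ∝ (-0.545, -0.258, 0.212).
True dip = arccos(n_z / |n|) = arccos(0.3313) = 70.7°.
The horizontal component of n points toward azimuth atan2(n_x, n_y) = 245°, the dip direction.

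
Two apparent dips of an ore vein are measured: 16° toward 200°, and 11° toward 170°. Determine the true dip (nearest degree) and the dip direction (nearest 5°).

Represent each trace as a vector plunging at its apparent dip toward its trend (east-north-up frame): v₁ = (-0.329, -0.903, -0.276), v₂ = (0.170, -0.967, -0.191).
Cross product v₁ × v₂ gives the pole to the plane: n ∝ (-0.094, -0.110, 0.472).
tan δ = √(n_x²+n_y²)/n_z = 0.145/0.472, so δ = 17.0°.
The horizontal component of n points toward azimuth atan2(n_x, n_y) = 221°, the dip direction.

true dip 17°, dip direction 220°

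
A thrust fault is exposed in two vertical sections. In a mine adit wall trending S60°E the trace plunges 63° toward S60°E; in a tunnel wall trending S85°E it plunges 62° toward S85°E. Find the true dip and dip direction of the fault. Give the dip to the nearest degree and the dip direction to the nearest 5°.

Represent each trace as a vector plunging at its apparent dip toward its trend (east-north-up frame): v₁ = (0.393, -0.227, -0.891), v₂ = (0.468, -0.041, -0.883).
n = v₁ × v₂ = (0.164, -0.070, 0.090) (taken with n_z > 0).
True dip = arccos(n_z / |n|) = arccos(0.4513) = 63.2°.
Dip direction = atan2(0.164, -0.070) = 113° (azimuth of n's horizontal projection).

true dip 63°, dip direction 115°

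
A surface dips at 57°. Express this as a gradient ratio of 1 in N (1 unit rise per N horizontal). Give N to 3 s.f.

1 : N means tan θ = 1/N, so N = 1/tan 57° = 1/1.5399

1 in 0.649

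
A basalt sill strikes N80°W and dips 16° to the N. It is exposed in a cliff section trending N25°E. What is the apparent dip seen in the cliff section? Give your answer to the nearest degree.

15°

Angle between strike (N80°W) and section (N25°E): β = 75°.
tan(apparent dip) = tan 16° · sin 75° = 0.2770
apparent dip = arctan 0.2770 = 15.48°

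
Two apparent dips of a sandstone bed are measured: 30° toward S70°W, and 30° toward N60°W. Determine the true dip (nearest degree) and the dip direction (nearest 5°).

Represent each trace as a vector plunging at its apparent dip toward its trend (east-north-up frame): v₁ = (-0.814, -0.296, -0.500), v₂ = (-0.750, 0.433, -0.500).
Cross product v₁ × v₂ gives the pole to the plane: n ∝ (-0.365, 0.032, 0.575).
tan δ = √(n_x²+n_y²)/n_z = 0.366/0.575, so δ = 32.5°.
Dip direction = azimuth of (n_x, n_y) = atan2(-0.365, 0.032) = 275°.

true dip 32°, dip direction 275°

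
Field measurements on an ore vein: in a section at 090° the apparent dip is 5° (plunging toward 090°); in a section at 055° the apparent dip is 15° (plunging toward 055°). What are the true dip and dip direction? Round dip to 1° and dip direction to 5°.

true dip 19°, dip direction 015°

The two traces are lines in the plane: v₁ = (sin 90°·cos 5°, cos 90°·cos 5°, −sin 5°), v₂ = (sin 55°·cos 15°, cos 55°·cos 15°, −sin 15°).
n = v₁ × v₂ = (0.048, 0.189, 0.552) (taken with n_z > 0).
True dip = arccos(n_z / |n|) = arccos(0.9429) = 19.5°.
The horizontal component of n points toward azimuth atan2(n_x, n_y) = 14°, the dip direction.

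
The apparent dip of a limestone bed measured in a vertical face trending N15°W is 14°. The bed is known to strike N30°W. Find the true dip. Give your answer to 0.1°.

β = acute angle between strike N30°W and section N15°W = 15°.
tan(true dip) = tan 14° / sin 15° = 0.9633
δ = arctan(0.9633) = 43.93°

43.9°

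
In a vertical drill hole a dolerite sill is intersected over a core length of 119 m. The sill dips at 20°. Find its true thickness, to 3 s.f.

True thickness t = h · cos(dip) = 119 × cos 20°
t = 119 × 0.9397 = 111.823 m

112 m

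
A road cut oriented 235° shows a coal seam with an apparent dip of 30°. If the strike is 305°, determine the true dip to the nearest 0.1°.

31.6°

β = acute angle between strike 305° and section 235° = 70°.
tan δ = tan α / sin β = tan 30° / sin 70° = 0.5774 / 0.9397 = 0.6144
δ = arctan(0.6144) = 31.57°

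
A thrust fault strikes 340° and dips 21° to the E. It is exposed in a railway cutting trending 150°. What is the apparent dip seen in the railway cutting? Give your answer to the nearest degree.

4°

The section lies 10° from the strike.
tan α = tan 21° × sin 10° = 0.3839 × 0.1736 = 0.0667
α = arctan(0.0667) = 3.81°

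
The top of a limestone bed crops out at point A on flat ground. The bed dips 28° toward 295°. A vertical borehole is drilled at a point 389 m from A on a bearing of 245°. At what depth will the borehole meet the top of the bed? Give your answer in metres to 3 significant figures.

The hole lies 50° from the dip direction, so the down-dip offset is 389 × cos 50° = 250.04 m.
Depth = down-dip offset × tan(dip) = 250.04 × tan 28° = 250.04 × 0.5317
Depth = 132.95 m

133 m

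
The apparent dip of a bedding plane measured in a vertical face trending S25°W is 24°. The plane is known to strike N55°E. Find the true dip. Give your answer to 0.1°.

The section is 30° from the strike.
tan δ = tan α / sin β = tan 24° / sin 30° = 0.4452 / 0.5000 = 0.8905
δ = arctan(0.8905) = 41.68°

41.7°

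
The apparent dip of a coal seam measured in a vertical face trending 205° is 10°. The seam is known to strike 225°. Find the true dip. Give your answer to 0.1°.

The section is 20° from the strike.
tan δ = tan α / sin β = tan 10° / sin 20° = 0.1763 / 0.3420 = 0.5155
true dip = arctan 0.5155 = 27.27°

27.3°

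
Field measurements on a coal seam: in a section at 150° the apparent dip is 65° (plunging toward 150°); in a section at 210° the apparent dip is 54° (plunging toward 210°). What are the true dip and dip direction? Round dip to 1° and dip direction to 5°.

Each apparent-dip line lies in the plane. As unit vectors (x east, y north, z up), v₁ plunges 65°→150° and v₂ plunges 54°→210°.
The plane normal is n = v₁ × v₂ ∝ (0.165, -0.437, 0.215).
Dip δ = arctan(|n_h|/n_z) = arctan(0.467/0.215) = 65.3°.
Dip direction = atan2(0.165, -0.437) = 159° (azimuth of n's horizontal projection).

true dip 65°, dip direction 160°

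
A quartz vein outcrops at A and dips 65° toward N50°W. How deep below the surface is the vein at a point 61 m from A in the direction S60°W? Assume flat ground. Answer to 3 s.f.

The hole lies 70° from the dip direction, so the down-dip offset is 61 × cos 70° = 20.86 m.
Depth = down-dip offset × tan(dip) = 20.86 × tan 65° = 20.86 × 2.1445
Depth = 44.74 m

44.7 m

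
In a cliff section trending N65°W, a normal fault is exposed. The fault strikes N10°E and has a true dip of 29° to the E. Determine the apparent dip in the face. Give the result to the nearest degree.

The strike is N10°E and the section trends N65°W; the acute angle between them is β = 75°.
tan α = tan 29° × sin 75° = 0.5543 × 0.9659 = 0.5354
α = arctan(0.5354) = 28.17°

28°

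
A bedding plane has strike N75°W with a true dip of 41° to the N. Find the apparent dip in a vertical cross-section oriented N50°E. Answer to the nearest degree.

The strike is N75°W and the section trends N50°E; the acute angle between them is β = 55°.
tan(apparent dip) = tan 41° · sin 55° = 0.7121
apparent dip = arctan 0.7121 = 35.45°

35°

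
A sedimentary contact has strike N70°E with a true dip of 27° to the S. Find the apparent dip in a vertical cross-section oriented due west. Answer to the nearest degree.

The section lies 20° from the strike.
tan(apparent dip) = tan 27° · sin 20° = 0.1743
α = arctan(0.1743) = 9.89°

10°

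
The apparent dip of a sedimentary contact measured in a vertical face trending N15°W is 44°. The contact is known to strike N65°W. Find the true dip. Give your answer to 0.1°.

The section is 50° from the strike.
tan(true dip) = tan 44° / sin 50° = 1.2606
true dip = arctan 1.2606 = 51.58°

51.6°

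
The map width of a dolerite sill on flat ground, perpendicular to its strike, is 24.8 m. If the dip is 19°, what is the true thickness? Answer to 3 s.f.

8.07 m

True thickness t = w · sin(dip) = 24.8 × sin 19°
t = 24.8 × 0.3256 = 8.074 m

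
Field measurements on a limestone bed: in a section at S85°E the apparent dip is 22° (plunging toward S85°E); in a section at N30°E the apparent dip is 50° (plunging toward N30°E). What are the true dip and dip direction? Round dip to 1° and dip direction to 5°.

true dip 50°, dip direction 025°

The two traces are lines in the plane: v₁ = (sin 95°·cos 22°, cos 95°·cos 22°, −sin 22°), v₂ = (sin 30°·cos 50°, cos 30°·cos 50°, −sin 50°).
The plane normal is n = v₁ × v₂ ∝ (0.270, 0.587, 0.540).
Dip δ = arctan(|n_h|/n_z) = arctan(0.646/0.540) = 50.1°.
Dip direction = atan2(0.270, 0.587) = 25° (azimuth of n's horizontal projection).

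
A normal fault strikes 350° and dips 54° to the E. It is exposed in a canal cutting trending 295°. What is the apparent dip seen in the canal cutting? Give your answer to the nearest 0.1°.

48.4°

Angle between strike (350°) and section (295°): β = 55°.
tan α = tan 54° × sin 55° = 1.3764 × 0.8192 = 1.1275
apparent dip = arctan 1.1275 = 48.43°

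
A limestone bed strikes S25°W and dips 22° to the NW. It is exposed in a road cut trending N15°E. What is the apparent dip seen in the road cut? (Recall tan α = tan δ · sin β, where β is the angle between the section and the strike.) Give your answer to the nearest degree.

The strike is S25°W and the section trends N15°E; the acute angle between them is β = 10°.
tan(apparent dip) = tan 22° · sin 10° = 0.0702
apparent dip = arctan 0.0702 = 4.01°

4°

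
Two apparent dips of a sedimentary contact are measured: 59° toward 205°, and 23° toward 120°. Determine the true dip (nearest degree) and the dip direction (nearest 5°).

true dip 59°, dip direction 195°

Each apparent-dip line lies in the plane. As unit vectors (x east, y north, z up), v₁ plunges 59°→205° and v₂ plunges 23°→120°.
n = v₁ × v₂ = (-0.212, -0.768, 0.472) (taken with n_z > 0).
tan δ = √(n_x²+n_y²)/n_z = 0.797/0.472, so δ = 59.4°.
Dip direction = azimuth of (n_x, n_y) = atan2(-0.212, -0.768) = 195°.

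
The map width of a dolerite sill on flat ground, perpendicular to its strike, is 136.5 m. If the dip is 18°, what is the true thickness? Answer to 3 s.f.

True thickness t = w · sin(dip) = 136.5 × sin 18°
t = 136.5 × 0.3090 = 42.181 m

42.2 m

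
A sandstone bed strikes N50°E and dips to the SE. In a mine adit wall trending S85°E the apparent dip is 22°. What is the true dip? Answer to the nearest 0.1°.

β = acute angle between strike N50°E and section S85°E = 45°.
tan δ = tan α / sin β = tan 22° / sin 45° = 0.4040 / 0.7071 = 0.5714
true dip = arctan 0.5714 = 29.74°

29.7°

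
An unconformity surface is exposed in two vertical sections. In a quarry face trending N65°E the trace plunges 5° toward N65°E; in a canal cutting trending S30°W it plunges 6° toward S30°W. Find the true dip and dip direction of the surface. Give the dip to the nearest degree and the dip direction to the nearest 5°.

The two traces are lines in the plane: v₁ = (sin 65°·cos 5°, cos 65°·cos 5°, −sin 5°), v₂ = (sin 210°·cos 6°, cos 210°·cos 6°, −sin 6°).
Cross product v₁ × v₂ gives the pole to the plane: n ∝ (0.119, -0.138, 0.568).
Dip δ = arctan(|n_h|/n_z) = arctan(0.182/0.568) = 17.8°.
Dip direction = azimuth of (n_x, n_y) = atan2(0.119, -0.138) = 139°.

true dip 18°, dip direction 140°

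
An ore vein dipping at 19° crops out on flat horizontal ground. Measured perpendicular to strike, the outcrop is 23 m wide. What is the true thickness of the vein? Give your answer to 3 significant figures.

7.49 m

True thickness t = w · sin(dip) = 23 × sin 19°
t = 23 × 0.3256 = 7.488 m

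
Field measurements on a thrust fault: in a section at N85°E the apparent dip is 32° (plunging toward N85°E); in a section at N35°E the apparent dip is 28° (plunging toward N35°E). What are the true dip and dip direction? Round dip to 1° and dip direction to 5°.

true dip 33°, dip direction 070°

Represent each trace as a vector plunging at its apparent dip toward its trend (east-north-up frame): v₁ = (0.845, 0.074, -0.530), v₂ = (0.506, 0.723, -0.469).
Cross product v₁ × v₂ gives the pole to the plane: n ∝ (0.349, 0.128, 0.574).
True dip = arccos(n_z / |n|) = arccos(0.8394) = 32.9°.
Dip direction = atan2(0.349, 0.128) = 70° (azimuth of n's horizontal projection).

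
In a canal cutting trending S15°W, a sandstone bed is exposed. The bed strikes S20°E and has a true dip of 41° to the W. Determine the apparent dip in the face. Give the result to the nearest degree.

The strike is S20°E and the section trends S15°W; the acute angle between them is β = 35°.
tan α = tan 41° × sin 35° = 0.8693 × 0.5736 = 0.4986
α = arctan(0.4986) = 26.50°

27°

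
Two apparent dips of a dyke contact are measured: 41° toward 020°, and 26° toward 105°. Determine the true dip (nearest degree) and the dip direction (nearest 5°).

The two traces are lines in the plane: v₁ = (sin 20°·cos 41°, cos 20°·cos 41°, −sin 41°), v₂ = (sin 105°·cos 26°, cos 105°·cos 26°, −sin 26°).
Cross product v₁ × v₂ gives the pole to the plane: n ∝ (0.464, 0.456, 0.676).
Dip δ = arctan(|n_h|/n_z) = arctan(0.651/0.676) = 43.9°.
The horizontal component of n points toward azimuth atan2(n_x, n_y) = 45°, the dip direction.

true dip 44°, dip direction 045°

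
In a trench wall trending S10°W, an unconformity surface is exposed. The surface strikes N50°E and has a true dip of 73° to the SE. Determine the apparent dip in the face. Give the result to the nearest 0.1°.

64.6°

The section lies 40° from the strike.
tan α = tan 73° × sin 40° = 3.2709 × 0.6428 = 2.1025
α = arctan(2.1025) = 64.56°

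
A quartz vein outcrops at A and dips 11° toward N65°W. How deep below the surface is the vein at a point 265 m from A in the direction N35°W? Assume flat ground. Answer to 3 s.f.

44.6 m

The hole lies 30° from the dip direction, so the down-dip offset is 265 × cos 30° = 229.50 m.
Depth = down-dip offset × tan(dip) = 229.50 × tan 11° = 229.50 × 0.1944
Depth = 44.61 m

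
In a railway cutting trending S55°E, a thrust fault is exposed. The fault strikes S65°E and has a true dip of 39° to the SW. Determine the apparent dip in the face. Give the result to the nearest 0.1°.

8.0°

The strike is S65°E and the section trends S55°E; the acute angle between them is β = 10°.
tan(apparent dip) = tan 39° · sin 10° = 0.1406
apparent dip = arctan 0.1406 = 8.00°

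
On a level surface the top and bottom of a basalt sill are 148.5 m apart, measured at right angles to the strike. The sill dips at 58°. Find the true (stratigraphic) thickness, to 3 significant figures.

126 m

True thickness t = w · sin(dip) = 148.5 × sin 58°
t = 148.5 × 0.8480 = 125.935 m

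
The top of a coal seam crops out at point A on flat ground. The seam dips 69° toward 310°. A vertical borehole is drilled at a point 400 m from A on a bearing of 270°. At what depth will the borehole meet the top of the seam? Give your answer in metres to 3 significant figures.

The hole lies 40° from the dip direction, so the down-dip offset is 400 × cos 40° = 306.42 m.
Depth = down-dip offset × tan(dip) = 306.42 × tan 69° = 306.42 × 2.6051
Depth = 798.25 m

798 m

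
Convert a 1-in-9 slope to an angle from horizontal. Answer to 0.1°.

6.3°

tan θ = 1/9 = 0.1111
θ = arctan(0.1111) = 6.34°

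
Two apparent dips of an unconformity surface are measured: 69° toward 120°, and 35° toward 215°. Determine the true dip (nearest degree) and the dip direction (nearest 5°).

Each apparent-dip line lies in the plane. As unit vectors (x east, y north, z up), v₁ plunges 69°→120° and v₂ plunges 35°→215°.
The plane normal is n = v₁ × v₂ ∝ (0.524, -0.617, 0.292).
Dip δ = arctan(|n_h|/n_z) = arctan(0.809/0.292) = 70.1°.
Dip direction = azimuth of (n_x, n_y) = atan2(0.524, -0.617) = 140°.

true dip 70°, dip direction 140°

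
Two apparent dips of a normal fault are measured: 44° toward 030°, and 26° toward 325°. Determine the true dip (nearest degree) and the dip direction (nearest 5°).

true dip 44°, dip direction 025°

Each apparent-dip line lies in the plane. As unit vectors (x east, y north, z up), v₁ plunges 44°→030° and v₂ plunges 26°→325°.
n = v₁ × v₂ = (0.238, 0.516, 0.586) (taken with n_z > 0).
Dip δ = arctan(|n_h|/n_z) = arctan(0.568/0.586) = 44.1°.
Dip direction = azimuth of (n_x, n_y) = atan2(0.238, 0.516) = 25°.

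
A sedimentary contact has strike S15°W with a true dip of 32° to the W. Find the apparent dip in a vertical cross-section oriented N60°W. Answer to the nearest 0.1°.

31.1°

Angle between strike (S15°W) and section (N60°W): β = 75°.
tan(apparent dip) = tan 32° · sin 75° = 0.6036
apparent dip = arctan 0.6036 = 31.11°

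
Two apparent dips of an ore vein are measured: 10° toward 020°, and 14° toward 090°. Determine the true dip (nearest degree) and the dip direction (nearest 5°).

Each apparent-dip line lies in the plane. As unit vectors (x east, y north, z up), v₁ plunges 10°→020° and v₂ plunges 14°→090°.
n = v₁ × v₂ = (0.224, 0.087, 0.898) (taken with n_z > 0).
True dip = arccos(n_z / |n|) = arccos(0.9660) = 15.0°.
The horizontal component of n points toward azimuth atan2(n_x, n_y) = 69°, the dip direction.

true dip 15°, dip direction 070°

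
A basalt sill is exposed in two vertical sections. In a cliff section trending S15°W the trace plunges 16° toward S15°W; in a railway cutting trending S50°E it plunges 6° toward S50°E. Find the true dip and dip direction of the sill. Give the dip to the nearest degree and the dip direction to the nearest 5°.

Represent each trace as a vector plunging at its apparent dip toward its trend (east-north-up frame): v₁ = (-0.249, -0.929, -0.276), v₂ = (0.762, -0.639, -0.105).
Cross product v₁ × v₂ gives the pole to the plane: n ∝ (-0.079, -0.236, 0.866).
True dip = arccos(n_z / |n|) = arccos(0.9611) = 16.0°.
Dip direction = atan2(-0.079, -0.236) = 199° (azimuth of n's horizontal projection).

true dip 16°, dip direction 200°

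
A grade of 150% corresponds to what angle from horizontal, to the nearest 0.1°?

tan θ = 150/100 = 1.5000
θ = arctan(1.5000) = 56.31°

56.3°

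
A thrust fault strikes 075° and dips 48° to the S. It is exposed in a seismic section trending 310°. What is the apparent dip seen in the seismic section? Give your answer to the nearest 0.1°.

42.3°

Angle between strike (075°) and section (310°): β = 55°.
tan α = tan 48° × sin 55° = 1.1106 × 0.8192 = 0.9098
α = arctan(0.9098) = 42.29°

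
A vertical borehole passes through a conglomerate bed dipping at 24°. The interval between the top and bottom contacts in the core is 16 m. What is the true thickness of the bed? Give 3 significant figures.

14.6 m

True thickness t = h · cos(dip) = 16 × cos 24°
t = 16 × 0.9135 = 14.617 m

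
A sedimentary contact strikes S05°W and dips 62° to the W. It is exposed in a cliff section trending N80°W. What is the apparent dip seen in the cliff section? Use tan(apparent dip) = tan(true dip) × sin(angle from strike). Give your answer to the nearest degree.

The strike is S05°W and the section trends N80°W; the acute angle between them is β = 85°.
tan α = tan 62° × sin 85° = 1.8807 × 0.9962 = 1.8736
α = arctan(1.8736) = 61.91°

62°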